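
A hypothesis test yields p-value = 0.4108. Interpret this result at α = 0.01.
Since p = 0.4108 > α = 0.01, fail to reject H₀.
There is insufficient evidence to reject the null hypothesis; the result is not statistically significant at the 0.01 level.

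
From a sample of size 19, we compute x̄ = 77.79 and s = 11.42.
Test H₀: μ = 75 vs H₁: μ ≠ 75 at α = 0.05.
One-sample t-test:
H₀: μ = 75
H₁: μ ≠ 75
df = n - 1 = 18
t = (x̄ - μ₀) / (s/√n) = (77.79 - 75) / (11.42/√19) = 1.065
p-value = 0.3010

Since p-value > α = 0.05, we fail to reject H₀.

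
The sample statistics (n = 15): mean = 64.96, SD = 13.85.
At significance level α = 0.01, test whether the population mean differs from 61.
One-sample t-test:
H₀: μ = 61
H₁: μ ≠ 61
df = n - 1 = 14
t = (x̄ - μ₀) / (s/√n) = (64.96 - 61) / (13.85/√15) = 1.107
p-value = 0.2868

Since p-value > α = 0.01, we fail to reject H₀.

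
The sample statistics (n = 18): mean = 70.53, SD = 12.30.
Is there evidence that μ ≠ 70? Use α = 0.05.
One-sample t-test:
H₀: μ = 70
H₁: μ ≠ 70
df = n - 1 = 17
t = (x̄ - μ₀) / (s/√n) = (70.53 - 70) / (12.30/√18) = 0.183
p-value = 0.8571

Since p-value > α = 0.05, we fail to reject H₀.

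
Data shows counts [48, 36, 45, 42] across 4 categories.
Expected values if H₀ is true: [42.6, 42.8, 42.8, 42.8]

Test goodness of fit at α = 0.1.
Chi-square goodness of fit test:
H₀: observed counts match expected distribution
H₁: observed counts differ from expected distribution
df = k - 1 = 3
χ² = Σ(O - E)²/E
   = (48 - 42.6)²/42.6 + (36 - 42.8)²/42.8 + (45 - 42.8)²/42.8 + (42 - 42.8)²/42.8
   = 0.685 + 1.080 + 0.113 + 0.015
   = 1.89
p-value = 0.5949

Since p-value > α = 0.1, we fail to reject H₀.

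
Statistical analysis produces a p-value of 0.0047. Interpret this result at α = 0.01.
Since p = 0.0047 < α = 0.01, reject H₀.
There is sufficient evidence to reject the null hypothesis; the result is statistically significant at the 0.01 level.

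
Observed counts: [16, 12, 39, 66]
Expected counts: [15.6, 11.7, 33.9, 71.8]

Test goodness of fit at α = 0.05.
Chi-square goodness of fit test:
H₀: observed counts match expected distribution
H₁: observed counts differ from expected distribution
df = k - 1 = 3
χ² = Σ(O - E)²/E
   = (16 - 15.6)²/15.6 + (12 - 11.7)²/11.7 + (39 - 33.9)²/33.9 + (66 - 71.8)²/71.8
   = 0.010 + 0.008 + 0.767 + 0.469
   = 1.25
p-value = 0.7401

Since p-value > α = 0.05, we fail to reject H₀.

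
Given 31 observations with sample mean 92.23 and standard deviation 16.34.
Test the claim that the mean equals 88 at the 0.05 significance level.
One-sample t-test:
H₀: μ = 88
H₁: μ ≠ 88
df = n - 1 = 30
t = (x̄ - μ₀) / (s/√n) = (92.23 - 88) / (16.34/√31) = 1.441
p-value = 0.1598

Since p-value > α = 0.05, we fail to reject H₀.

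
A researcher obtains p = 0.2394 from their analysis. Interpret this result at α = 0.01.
Since p = 0.2394 > α = 0.01, fail to reject H₀.
There is insufficient evidence to reject the null hypothesis; the result is not statistically significant at the 0.01 level.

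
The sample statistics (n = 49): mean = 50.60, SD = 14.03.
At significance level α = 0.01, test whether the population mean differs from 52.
One-sample t-test:
H₀: μ = 52
H₁: μ ≠ 52
df = n - 1 = 48
t = (x̄ - μ₀) / (s/√n) = (50.60 - 52) / (14.03/√49) = -0.699
p-value = 0.4882

Since p-value > α = 0.01, we fail to reject H₀.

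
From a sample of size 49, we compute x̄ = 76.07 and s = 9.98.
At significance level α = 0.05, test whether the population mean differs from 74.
One-sample t-test:
H₀: μ = 74
H₁: μ ≠ 74
df = n - 1 = 48
t = (x̄ - μ₀) / (s/√n) = (76.07 - 74) / (9.98/√49) = 1.452
p-value = 0.1530

Since p-value > α = 0.05, we fail to reject H₀.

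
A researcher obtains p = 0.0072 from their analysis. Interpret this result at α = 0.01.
Since p = 0.0072 < α = 0.01, reject H₀.
There is sufficient evidence to reject the null hypothesis; the result is statistically significant at the 0.01 level.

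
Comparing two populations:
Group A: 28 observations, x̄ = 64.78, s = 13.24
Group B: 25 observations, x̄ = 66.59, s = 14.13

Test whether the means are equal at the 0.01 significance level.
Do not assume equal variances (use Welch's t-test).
Welch's two-sample t-test:
H₀: μ₁ = μ₂
H₁: μ₁ ≠ μ₂
s₁²/n₁ = 13.24²/28 = 6.2606,  s₂²/n₂ = 14.13²/25 = 7.9863
SE = √(s₁²/n₁ + s₂²/n₂) = √(6.2606 + 7.9863) = 3.7745
df (Welch-Satterthwaite) = (s₁²/n₁ + s₂²/n₂)² / [(s₁²/n₁)²/(n₁-1) + (s₂²/n₂)²/(n₂-1)] ≈ 49.39
t = (x̄₁ - x̄₂) / SE = (64.78 - 66.59) / 3.7745 = -1.81 / 3.7745 = -0.480
p-value = 0.6337

Since p-value > α = 0.01, we fail to reject H₀.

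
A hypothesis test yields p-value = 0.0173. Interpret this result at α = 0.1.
Since p = 0.0173 < α = 0.1, reject H₀.
There is sufficient evidence to reject the null hypothesis; the result is statistically significant at the 0.1 level.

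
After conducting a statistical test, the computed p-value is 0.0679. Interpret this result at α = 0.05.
Since p = 0.0679 > α = 0.05, fail to reject H₀.
There is insufficient evidence to reject the null hypothesis; the result is not statistically significant at the 0.05 level.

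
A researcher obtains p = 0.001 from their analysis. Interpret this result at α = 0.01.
Since p = 0.001 < α = 0.01, reject H₀.
There is sufficient evidence to reject the null hypothesis; the result is statistically significant at the 0.01 level.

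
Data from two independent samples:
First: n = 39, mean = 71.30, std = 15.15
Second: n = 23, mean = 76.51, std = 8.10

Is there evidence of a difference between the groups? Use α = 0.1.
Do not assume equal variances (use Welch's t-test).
Welch's two-sample t-test:
H₀: μ₁ = μ₂
H₁: μ₁ ≠ μ₂
s₁²/n₁ = 15.15²/39 = 5.8852,  s₂²/n₂ = 8.10²/23 = 2.8526
SE = √(s₁²/n₁ + s₂²/n₂) = √(5.8852 + 2.8526) = 2.9560
df (Welch-Satterthwaite) = (s₁²/n₁ + s₂²/n₂)² / [(s₁²/n₁)²/(n₁-1) + (s₂²/n₂)²/(n₂-1)] ≈ 59.59
t = (x̄₁ - x̄₂) / SE = (71.30 - 76.51) / 2.9560 = -5.21 / 2.9560 = -1.763
p-value = 0.0831

Since p-value < α = 0.1, we reject H₀.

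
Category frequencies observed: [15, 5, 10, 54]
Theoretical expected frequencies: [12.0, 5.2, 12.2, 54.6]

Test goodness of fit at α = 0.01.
Chi-square goodness of fit test:
H₀: observed counts match expected distribution
H₁: observed counts differ from expected distribution
df = k - 1 = 3
χ² = Σ(O - E)²/E
   = (15 - 12.0)²/12.0 + (5 - 5.2)²/5.2 + (10 - 12.2)²/12.2 + (54 - 54.6)²/54.6
   = 0.750 + 0.008 + 0.397 + 0.007
   = 1.16
p-value = 0.7624

Since p-value > α = 0.01, we fail to reject H₀.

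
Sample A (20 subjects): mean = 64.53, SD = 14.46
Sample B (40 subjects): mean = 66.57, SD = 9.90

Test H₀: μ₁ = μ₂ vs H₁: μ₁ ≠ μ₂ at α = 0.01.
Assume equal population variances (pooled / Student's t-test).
Student's two-sample t-test (equal variances):
H₀: μ₁ = μ₂
H₁: μ₁ ≠ μ₂
df = n₁ + n₂ - 2 = 58
Pooled variance s_p² = [(n₁-1)s₁² + (n₂-1)s₂²] / (n₁ + n₂ - 2) = [(19)(14.46²) + (39)(9.90²)] / 58 = 134.3988
SE = √(s_p²(1/n₁ + 1/n₂)) = √(134.3988 × (1/20 + 1/40)) = 3.1749
t = (x̄₁ - x̄₂) / SE = (64.53 - 66.57) / 3.1749 = -2.04 / 3.1749 = -0.643
p-value = 0.5231

Since p-value > α = 0.01, we fail to reject H₀.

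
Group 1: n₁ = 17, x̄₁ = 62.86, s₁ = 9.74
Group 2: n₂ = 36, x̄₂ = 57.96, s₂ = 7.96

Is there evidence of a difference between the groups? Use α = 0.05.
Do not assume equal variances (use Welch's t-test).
Welch's two-sample t-test:
H₀: μ₁ = μ₂
H₁: μ₁ ≠ μ₂
s₁²/n₁ = 9.74²/17 = 5.5804,  s₂²/n₂ = 7.96²/36 = 1.7600
SE = √(s₁²/n₁ + s₂²/n₂) = √(5.5804 + 1.7600) = 2.7093
df (Welch-Satterthwaite) = (s₁²/n₁ + s₂²/n₂)² / [(s₁²/n₁)²/(n₁-1) + (s₂²/n₂)²/(n₂-1)] ≈ 26.48
t = (x̄₁ - x̄₂) / SE = (62.86 - 57.96) / 2.7093 = 4.90 / 2.7093 = 1.809
p-value = 0.0819

Since p-value > α = 0.05, we fail to reject H₀.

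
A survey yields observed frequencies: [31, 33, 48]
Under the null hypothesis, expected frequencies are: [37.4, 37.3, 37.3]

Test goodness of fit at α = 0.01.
Chi-square goodness of fit test:
H₀: observed counts match expected distribution
H₁: observed counts differ from expected distribution
df = k - 1 = 2
χ² = Σ(O - E)²/E
   = (31 - 37.4)²/37.4 + (33 - 37.3)²/37.3 + (48 - 37.3)²/37.3
   = 1.095 + 0.496 + 3.069
   = 4.66
p-value = 0.0973

Since p-value > α = 0.01, we fail to reject H₀.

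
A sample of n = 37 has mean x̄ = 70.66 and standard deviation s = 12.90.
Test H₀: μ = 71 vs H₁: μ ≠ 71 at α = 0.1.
One-sample t-test:
H₀: μ = 71
H₁: μ ≠ 71
df = n - 1 = 36
t = (x̄ - μ₀) / (s/√n) = (70.66 - 71) / (12.90/√37) = -0.160
p-value = 0.8735

Since p-value > α = 0.1, we fail to reject H₀.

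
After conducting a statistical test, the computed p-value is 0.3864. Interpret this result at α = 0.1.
Since p = 0.3864 > α = 0.1, fail to reject H₀.
There is insufficient evidence to reject the null hypothesis; the result is not statistically significant at the 0.1 level.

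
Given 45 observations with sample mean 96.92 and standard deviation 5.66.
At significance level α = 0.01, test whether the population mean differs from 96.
One-sample t-test:
H₀: μ = 96
H₁: μ ≠ 96
df = n - 1 = 44
t = (x̄ - μ₀) / (s/√n) = (96.92 - 96) / (5.66/√45) = 1.090
p-value = 0.2815

Since p-value > α = 0.01, we fail to reject H₀.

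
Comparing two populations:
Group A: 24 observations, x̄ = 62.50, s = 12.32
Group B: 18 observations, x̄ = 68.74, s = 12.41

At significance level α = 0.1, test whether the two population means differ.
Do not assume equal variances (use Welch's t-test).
Welch's two-sample t-test:
H₀: μ₁ = μ₂
H₁: μ₁ ≠ μ₂
s₁²/n₁ = 12.32²/24 = 6.3243,  s₂²/n₂ = 12.41²/18 = 8.5560
SE = √(s₁²/n₁ + s₂²/n₂) = √(6.3243 + 8.5560) = 3.8575
df (Welch-Satterthwaite) = (s₁²/n₁ + s₂²/n₂)² / [(s₁²/n₁)²/(n₁-1) + (s₂²/n₂)²/(n₂-1)] ≈ 36.63
t = (x̄₁ - x̄₂) / SE = (62.50 - 68.74) / 3.8575 = -6.24 / 3.8575 = -1.618
p-value = 0.1143

Since p-value > α = 0.1, we fail to reject H₀.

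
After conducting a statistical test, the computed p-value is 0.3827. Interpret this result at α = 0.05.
Since p = 0.3827 > α = 0.05, fail to reject H₀.
There is insufficient evidence to reject the null hypothesis; the result is not statistically significant at the 0.05 level.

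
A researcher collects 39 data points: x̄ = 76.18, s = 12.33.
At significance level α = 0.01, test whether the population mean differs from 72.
One-sample t-test:
H₀: μ = 72
H₁: μ ≠ 72
df = n - 1 = 38
t = (x̄ - μ₀) / (s/√n) = (76.18 - 72) / (12.33/√39) = 2.117
p-value = 0.0409

Since p-value > α = 0.01, we fail to reject H₀.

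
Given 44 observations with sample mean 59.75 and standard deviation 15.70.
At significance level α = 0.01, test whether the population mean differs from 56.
One-sample t-test:
H₀: μ = 56
H₁: μ ≠ 56
df = n - 1 = 43
t = (x̄ - μ₀) / (s/√n) = (59.75 - 56) / (15.70/√44) = 1.584
p-value = 0.1204

Since p-value > α = 0.01, we fail to reject H₀.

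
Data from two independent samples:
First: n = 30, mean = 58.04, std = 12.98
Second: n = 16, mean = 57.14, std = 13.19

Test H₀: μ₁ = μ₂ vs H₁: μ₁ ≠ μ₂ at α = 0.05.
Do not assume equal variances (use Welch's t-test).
Welch's two-sample t-test:
H₀: μ₁ = μ₂
H₁: μ₁ ≠ μ₂
s₁²/n₁ = 12.98²/30 = 5.6160,  s₂²/n₂ = 13.19²/16 = 10.8735
SE = √(s₁²/n₁ + s₂²/n₂) = √(5.6160 + 10.8735) = 4.0607
df (Welch-Satterthwaite) = (s₁²/n₁ + s₂²/n₂)² / [(s₁²/n₁)²/(n₁-1) + (s₂²/n₂)²/(n₂-1)] ≈ 30.31
t = (x̄₁ - x̄₂) / SE = (58.04 - 57.14) / 4.0607 = 0.90 / 4.0607 = 0.222
p-value = 0.8261

Since p-value > α = 0.05, we fail to reject H₀.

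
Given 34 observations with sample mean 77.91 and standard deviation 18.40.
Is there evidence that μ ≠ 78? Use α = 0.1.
One-sample t-test:
H₀: μ = 78
H₁: μ ≠ 78
df = n - 1 = 33
t = (x̄ - μ₀) / (s/√n) = (77.91 - 78) / (18.40/√34) = -0.029
p-value = 0.9774

Since p-value > α = 0.1, we fail to reject H₀.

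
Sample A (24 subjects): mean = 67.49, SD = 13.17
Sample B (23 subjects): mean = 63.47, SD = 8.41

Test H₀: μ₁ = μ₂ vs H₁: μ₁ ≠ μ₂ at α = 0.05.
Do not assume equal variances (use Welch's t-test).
Welch's two-sample t-test:
H₀: μ₁ = μ₂
H₁: μ₁ ≠ μ₂
s₁²/n₁ = 13.17²/24 = 7.2270,  s₂²/n₂ = 8.41²/23 = 3.0751
SE = √(s₁²/n₁ + s₂²/n₂) = √(7.2270 + 3.0751) = 3.2097
df (Welch-Satterthwaite) = (s₁²/n₁ + s₂²/n₂)² / [(s₁²/n₁)²/(n₁-1) + (s₂²/n₂)²/(n₂-1)] ≈ 39.30
t = (x̄₁ - x̄₂) / SE = (67.49 - 63.47) / 3.2097 = 4.02 / 3.2097 = 1.252
p-value = 0.2178

Since p-value > α = 0.05, we fail to reject H₀.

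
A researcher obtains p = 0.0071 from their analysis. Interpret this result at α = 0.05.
Since p = 0.0071 < α = 0.05, reject H₀.
There is sufficient evidence to reject the null hypothesis; the result is statistically significant at the 0.05 level.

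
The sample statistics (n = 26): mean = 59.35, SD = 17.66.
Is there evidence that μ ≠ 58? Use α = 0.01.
One-sample t-test:
H₀: μ = 58
H₁: μ ≠ 58
df = n - 1 = 25
t = (x̄ - μ₀) / (s/√n) = (59.35 - 58) / (17.66/√26) = 0.390
p-value = 0.7000

Since p-value > α = 0.01, we fail to reject H₀.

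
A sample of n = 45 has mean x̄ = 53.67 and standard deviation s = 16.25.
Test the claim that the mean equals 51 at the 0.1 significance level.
One-sample t-test:
H₀: μ = 51
H₁: μ ≠ 51
df = n - 1 = 44
t = (x̄ - μ₀) / (s/√n) = (53.67 - 51) / (16.25/√45) = 1.102
p-value = 0.2764

Since p-value > α = 0.1, we fail to reject H₀.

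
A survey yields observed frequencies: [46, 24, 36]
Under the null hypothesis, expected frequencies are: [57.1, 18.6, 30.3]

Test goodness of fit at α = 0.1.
Chi-square goodness of fit test:
H₀: observed counts match expected distribution
H₁: observed counts differ from expected distribution
df = k - 1 = 2
χ² = Σ(O - E)²/E
   = (46 - 57.1)²/57.1 + (24 - 18.6)²/18.6 + (36 - 30.3)²/30.3
   = 2.158 + 1.568 + 1.072
   = 4.80
p-value = 0.0908

Since p-value < α = 0.1, we reject H₀.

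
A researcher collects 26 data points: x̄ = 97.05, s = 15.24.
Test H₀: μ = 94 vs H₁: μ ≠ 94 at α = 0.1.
One-sample t-test:
H₀: μ = 94
H₁: μ ≠ 94
df = n - 1 = 25
t = (x̄ - μ₀) / (s/√n) = (97.05 - 94) / (15.24/√26) = 1.020
p-value = 0.3173

Since p-value > α = 0.1, we fail to reject H₀.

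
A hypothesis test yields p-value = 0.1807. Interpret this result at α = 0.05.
Since p = 0.1807 > α = 0.05, fail to reject H₀.
There is insufficient evidence to reject the null hypothesis; the result is not statistically significant at the 0.05 level.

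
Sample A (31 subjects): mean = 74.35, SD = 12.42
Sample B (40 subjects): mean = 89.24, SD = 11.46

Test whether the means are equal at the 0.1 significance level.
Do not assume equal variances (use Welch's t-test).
Welch's two-sample t-test:
H₀: μ₁ = μ₂
H₁: μ₁ ≠ μ₂
s₁²/n₁ = 12.42²/31 = 4.9760,  s₂²/n₂ = 11.46²/40 = 3.2833
SE = √(s₁²/n₁ + s₂²/n₂) = √(4.9760 + 3.2833) = 2.8739
df (Welch-Satterthwaite) = (s₁²/n₁ + s₂²/n₂)² / [(s₁²/n₁)²/(n₁-1) + (s₂²/n₂)²/(n₂-1)] ≈ 61.92
t = (x̄₁ - x̄₂) / SE = (74.35 - 89.24) / 2.8739 = -14.89 / 2.8739 = -5.181
p-value < 0.0001

Since p-value < α = 0.1, we reject H₀.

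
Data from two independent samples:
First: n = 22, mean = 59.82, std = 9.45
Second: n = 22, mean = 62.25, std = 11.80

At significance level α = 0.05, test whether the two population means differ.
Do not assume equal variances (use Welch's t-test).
Welch's two-sample t-test:
H₀: μ₁ = μ₂
H₁: μ₁ ≠ μ₂
s₁²/n₁ = 9.45²/22 = 4.0592,  s₂²/n₂ = 11.80²/22 = 6.3291
SE = √(s₁²/n₁ + s₂²/n₂) = √(4.0592 + 6.3291) = 3.2231
df (Welch-Satterthwaite) = (s₁²/n₁ + s₂²/n₂)² / [(s₁²/n₁)²/(n₁-1) + (s₂²/n₂)²/(n₂-1)] ≈ 40.09
t = (x̄₁ - x̄₂) / SE = (59.82 - 62.25) / 3.2231 = -2.43 / 3.2231 = -0.754
p-value = 0.4553

Since p-value > α = 0.05, we fail to reject H₀.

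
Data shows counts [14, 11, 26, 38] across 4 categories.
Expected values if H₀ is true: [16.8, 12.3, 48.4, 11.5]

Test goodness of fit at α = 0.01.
Chi-square goodness of fit test:
H₀: observed counts match expected distribution
H₁: observed counts differ from expected distribution
df = k - 1 = 3
χ² = Σ(O - E)²/E
   = (14 - 16.8)²/16.8 + (11 - 12.3)²/12.3 + (26 - 48.4)²/48.4 + (38 - 11.5)²/11.5
   = 0.467 + 0.137 + 10.367 + 61.065
   = 72.04
p-value < 0.0001

Since p-value < α = 0.01, we reject H₀.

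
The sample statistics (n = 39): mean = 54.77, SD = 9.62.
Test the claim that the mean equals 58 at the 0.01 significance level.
One-sample t-test:
H₀: μ = 58
H₁: μ ≠ 58
df = n - 1 = 38
t = (x̄ - μ₀) / (s/√n) = (54.77 - 58) / (9.62/√39) = -2.097
p-value = 0.0427

Since p-value > α = 0.01, we fail to reject H₀.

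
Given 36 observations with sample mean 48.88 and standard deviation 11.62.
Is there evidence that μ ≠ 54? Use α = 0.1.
One-sample t-test:
H₀: μ = 54
H₁: μ ≠ 54
df = n - 1 = 35
t = (x̄ - μ₀) / (s/√n) = (48.88 - 54) / (11.62/√36) = -2.644
p-value = 0.0122

Since p-value < α = 0.1, we reject H₀.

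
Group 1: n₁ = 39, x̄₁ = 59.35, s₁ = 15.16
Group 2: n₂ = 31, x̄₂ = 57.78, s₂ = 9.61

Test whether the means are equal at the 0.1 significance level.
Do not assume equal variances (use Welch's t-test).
Welch's two-sample t-test:
H₀: μ₁ = μ₂
H₁: μ₁ ≠ μ₂
s₁²/n₁ = 15.16²/39 = 5.8930,  s₂²/n₂ = 9.61²/31 = 2.9791
SE = √(s₁²/n₁ + s₂²/n₂) = √(5.8930 + 2.9791) = 2.9786
df (Welch-Satterthwaite) = (s₁²/n₁ + s₂²/n₂)² / [(s₁²/n₁)²/(n₁-1) + (s₂²/n₂)²/(n₂-1)] ≈ 65.07
t = (x̄₁ - x̄₂) / SE = (59.35 - 57.78) / 2.9786 = 1.57 / 2.9786 = 0.527
p-value = 0.5999

Since p-value > α = 0.1, we fail to reject H₀.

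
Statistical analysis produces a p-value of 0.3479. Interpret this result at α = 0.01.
Since p = 0.3479 > α = 0.01, fail to reject H₀.
There is insufficient evidence to reject the null hypothesis; the result is not statistically significant at the 0.01 level.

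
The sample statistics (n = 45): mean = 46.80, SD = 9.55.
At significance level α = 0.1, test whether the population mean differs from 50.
One-sample t-test:
H₀: μ = 50
H₁: μ ≠ 50
df = n - 1 = 44
t = (x̄ - μ₀) / (s/√n) = (46.80 - 50) / (9.55/√45) = -2.248
p-value = 0.0297

Since p-value < α = 0.1, we reject H₀.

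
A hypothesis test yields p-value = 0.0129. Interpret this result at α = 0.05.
Since p = 0.0129 < α = 0.05, reject H₀.
There is sufficient evidence to reject the null hypothesis; the result is statistically significant at the 0.05 level.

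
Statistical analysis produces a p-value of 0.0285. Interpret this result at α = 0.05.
Since p = 0.0285 < α = 0.05, reject H₀.
There is sufficient evidence to reject the null hypothesis; the result is statistically significant at the 0.05 level.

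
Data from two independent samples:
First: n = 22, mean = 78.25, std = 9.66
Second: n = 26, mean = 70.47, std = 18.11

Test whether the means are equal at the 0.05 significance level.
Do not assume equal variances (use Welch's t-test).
Welch's two-sample t-test:
H₀: μ₁ = μ₂
H₁: μ₁ ≠ μ₂
s₁²/n₁ = 9.66²/22 = 4.2416,  s₂²/n₂ = 18.11²/26 = 12.6143
SE = √(s₁²/n₁ + s₂²/n₂) = √(4.2416 + 12.6143) = 4.1056
df (Welch-Satterthwaite) = (s₁²/n₁ + s₂²/n₂)² / [(s₁²/n₁)²/(n₁-1) + (s₂²/n₂)²/(n₂-1)] ≈ 39.34
t = (x̄₁ - x̄₂) / SE = (78.25 - 70.47) / 4.1056 = 7.78 / 4.1056 = 1.895
p-value = 0.0655

Since p-value > α = 0.05, we fail to reject H₀.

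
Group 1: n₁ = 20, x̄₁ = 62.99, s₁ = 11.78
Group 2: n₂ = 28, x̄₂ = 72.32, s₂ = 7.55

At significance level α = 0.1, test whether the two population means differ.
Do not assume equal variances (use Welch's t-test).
Welch's two-sample t-test:
H₀: μ₁ = μ₂
H₁: μ₁ ≠ μ₂
s₁²/n₁ = 11.78²/20 = 6.9384,  s₂²/n₂ = 7.55²/28 = 2.0358
SE = √(s₁²/n₁ + s₂²/n₂) = √(6.9384 + 2.0358) = 2.9957
df (Welch-Satterthwaite) = (s₁²/n₁ + s₂²/n₂)² / [(s₁²/n₁)²/(n₁-1) + (s₂²/n₂)²/(n₂-1)] ≈ 29.97
t = (x̄₁ - x̄₂) / SE = (62.99 - 72.32) / 2.9957 = -9.33 / 2.9957 = -3.114
p-value = 0.0040

Since p-value < α = 0.1, we reject H₀.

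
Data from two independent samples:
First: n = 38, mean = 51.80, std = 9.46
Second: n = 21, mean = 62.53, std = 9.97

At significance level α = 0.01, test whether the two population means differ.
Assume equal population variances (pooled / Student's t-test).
Student's two-sample t-test (equal variances):
H₀: μ₁ = μ₂
H₁: μ₁ ≠ μ₂
df = n₁ + n₂ - 2 = 57
Pooled variance s_p² = [(n₁-1)s₁² + (n₂-1)s₂²] / (n₁ + n₂ - 2) = [(37)(9.46²) + (20)(9.97²)] / 57 = 92.9685
SE = √(s_p²(1/n₁ + 1/n₂)) = √(92.9685 × (1/38 + 1/21)) = 2.6218
t = (x̄₁ - x̄₂) / SE = (51.80 - 62.53) / 2.6218 = -10.73 / 2.6218 = -4.093
p-value = 0.0001

Since p-value < α = 0.01, we reject H₀.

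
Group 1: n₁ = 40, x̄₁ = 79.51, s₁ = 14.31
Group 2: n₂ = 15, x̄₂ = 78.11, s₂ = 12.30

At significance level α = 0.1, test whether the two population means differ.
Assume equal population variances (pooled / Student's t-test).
Student's two-sample t-test (equal variances):
H₀: μ₁ = μ₂
H₁: μ₁ ≠ μ₂
df = n₁ + n₂ - 2 = 53
Pooled variance s_p² = [(n₁-1)s₁² + (n₂-1)s₂²] / (n₁ + n₂ - 2) = [(39)(14.31²) + (14)(12.30²)] / 53 = 190.6477
SE = √(s_p²(1/n₁ + 1/n₂)) = √(190.6477 × (1/40 + 1/15)) = 4.1804
t = (x̄₁ - x̄₂) / SE = (79.51 - 78.11) / 4.1804 = 1.40 / 4.1804 = 0.335
p-value = 0.7390

Since p-value > α = 0.1, we fail to reject H₀.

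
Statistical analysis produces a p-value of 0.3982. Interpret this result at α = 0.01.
Since p = 0.3982 > α = 0.01, fail to reject H₀.
There is insufficient evidence to reject the null hypothesis; the result is not statistically significant at the 0.01 level.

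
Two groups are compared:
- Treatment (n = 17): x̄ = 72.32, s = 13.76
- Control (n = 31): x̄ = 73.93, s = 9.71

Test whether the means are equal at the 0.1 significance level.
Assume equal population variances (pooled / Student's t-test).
Student's two-sample t-test (equal variances):
H₀: μ₁ = μ₂
H₁: μ₁ ≠ μ₂
df = n₁ + n₂ - 2 = 46
Pooled variance s_p² = [(n₁-1)s₁² + (n₂-1)s₂²] / (n₁ + n₂ - 2) = [(16)(13.76²) + (30)(9.71²)] / 46 = 127.3462
SE = √(s_p²(1/n₁ + 1/n₂)) = √(127.3462 × (1/17 + 1/31)) = 3.4057
t = (x̄₁ - x̄₂) / SE = (72.32 - 73.93) / 3.4057 = -1.61 / 3.4057 = -0.473
p-value = 0.6386

Since p-value > α = 0.1, we fail to reject H₀.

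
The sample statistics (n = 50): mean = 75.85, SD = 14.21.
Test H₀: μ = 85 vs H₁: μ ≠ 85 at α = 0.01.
One-sample t-test:
H₀: μ = 85
H₁: μ ≠ 85
df = n - 1 = 49
t = (x̄ - μ₀) / (s/√n) = (75.85 - 85) / (14.21/√50) = -4.553
p-value < 0.0001

Since p-value < α = 0.01, we reject H₀.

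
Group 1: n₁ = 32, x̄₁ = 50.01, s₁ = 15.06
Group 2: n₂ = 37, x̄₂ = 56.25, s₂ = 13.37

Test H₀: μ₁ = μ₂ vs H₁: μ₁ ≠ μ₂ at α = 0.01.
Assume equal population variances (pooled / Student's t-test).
Student's two-sample t-test (equal variances):
H₀: μ₁ = μ₂
H₁: μ₁ ≠ μ₂
df = n₁ + n₂ - 2 = 67
Pooled variance s_p² = [(n₁-1)s₁² + (n₂-1)s₂²] / (n₁ + n₂ - 2) = [(31)(15.06²) + (36)(13.37²)] / 67 = 200.9875
SE = √(s_p²(1/n₁ + 1/n₂)) = √(200.9875 × (1/32 + 1/37)) = 3.4224
t = (x̄₁ - x̄₂) / SE = (50.01 - 56.25) / 3.4224 = -6.24 / 3.4224 = -1.823
p-value = 0.0727

Since p-value > α = 0.01, we fail to reject H₀.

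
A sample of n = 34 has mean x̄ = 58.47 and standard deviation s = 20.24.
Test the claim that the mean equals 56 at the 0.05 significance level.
One-sample t-test:
H₀: μ = 56
H₁: μ ≠ 56
df = n - 1 = 33
t = (x̄ - μ₀) / (s/√n) = (58.47 - 56) / (20.24/√34) = 0.712
p-value = 0.4817

Since p-value > α = 0.05, we fail to reject H₀.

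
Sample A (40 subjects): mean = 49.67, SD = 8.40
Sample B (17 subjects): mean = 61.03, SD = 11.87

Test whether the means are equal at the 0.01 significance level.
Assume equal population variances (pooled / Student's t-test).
Student's two-sample t-test (equal variances):
H₀: μ₁ = μ₂
H₁: μ₁ ≠ μ₂
df = n₁ + n₂ - 2 = 55
Pooled variance s_p² = [(n₁-1)s₁² + (n₂-1)s₂²] / (n₁ + n₂ - 2) = [(39)(8.40²) + (16)(11.87²)] / 55 = 91.0216
SE = √(s_p²(1/n₁ + 1/n₂)) = √(91.0216 × (1/40 + 1/17)) = 2.7622
t = (x̄₁ - x̄₂) / SE = (49.67 - 61.03) / 2.7622 = -11.36 / 2.7622 = -4.113
p-value = 0.0001

Since p-value < α = 0.01, we reject H₀.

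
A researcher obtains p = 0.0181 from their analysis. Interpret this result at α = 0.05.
Since p = 0.0181 < α = 0.05, reject H₀.
There is sufficient evidence to reject the null hypothesis; the result is statistically significant at the 0.05 level.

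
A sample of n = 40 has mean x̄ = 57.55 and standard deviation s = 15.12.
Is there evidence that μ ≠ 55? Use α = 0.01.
One-sample t-test:
H₀: μ = 55
H₁: μ ≠ 55
df = n - 1 = 39
t = (x̄ - μ₀) / (s/√n) = (57.55 - 55) / (15.12/√40) = 1.067
p-value = 0.2927

Since p-value > α = 0.01, we fail to reject H₀.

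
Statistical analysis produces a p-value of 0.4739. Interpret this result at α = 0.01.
Since p = 0.4739 > α = 0.01, fail to reject H₀.
There is insufficient evidence to reject the null hypothesis; the result is not statistically significant at the 0.01 level.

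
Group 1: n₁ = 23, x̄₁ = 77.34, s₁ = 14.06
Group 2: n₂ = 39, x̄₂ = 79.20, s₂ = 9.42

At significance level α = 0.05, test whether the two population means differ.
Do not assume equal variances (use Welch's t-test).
Welch's two-sample t-test:
H₀: μ₁ = μ₂
H₁: μ₁ ≠ μ₂
s₁²/n₁ = 14.06²/23 = 8.5949,  s₂²/n₂ = 9.42²/39 = 2.2753
SE = √(s₁²/n₁ + s₂²/n₂) = √(8.5949 + 2.2753) = 3.2970
df (Welch-Satterthwaite) = (s₁²/n₁ + s₂²/n₂)² / [(s₁²/n₁)²/(n₁-1) + (s₂²/n₂)²/(n₂-1)] ≈ 33.82
t = (x̄₁ - x̄₂) / SE = (77.34 - 79.20) / 3.2970 = -1.86 / 3.2970 = -0.564
p-value = 0.5764

Since p-value > α = 0.05, we fail to reject H₀.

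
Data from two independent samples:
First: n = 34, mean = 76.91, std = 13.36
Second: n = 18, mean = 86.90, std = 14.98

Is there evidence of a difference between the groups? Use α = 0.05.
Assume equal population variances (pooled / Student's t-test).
Student's two-sample t-test (equal variances):
H₀: μ₁ = μ₂
H₁: μ₁ ≠ μ₂
df = n₁ + n₂ - 2 = 50
Pooled variance s_p² = [(n₁-1)s₁² + (n₂-1)s₂²] / (n₁ + n₂ - 2) = [(33)(13.36²) + (17)(14.98²)] / 50 = 194.0993
SE = √(s_p²(1/n₁ + 1/n₂)) = √(194.0993 × (1/34 + 1/18)) = 4.0610
t = (x̄₁ - x̄₂) / SE = (76.91 - 86.90) / 4.0610 = -9.99 / 4.0610 = -2.460
p-value = 0.0174

Since p-value < α = 0.05, we reject H₀.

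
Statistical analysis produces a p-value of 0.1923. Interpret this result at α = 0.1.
Since p = 0.1923 > α = 0.1, fail to reject H₀.
There is insufficient evidence to reject the null hypothesis; the result is not statistically significant at the 0.1 level.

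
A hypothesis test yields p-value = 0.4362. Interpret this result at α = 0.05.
Since p = 0.4362 > α = 0.05, fail to reject H₀.
There is insufficient evidence to reject the null hypothesis; the result is not statistically significant at the 0.05 level.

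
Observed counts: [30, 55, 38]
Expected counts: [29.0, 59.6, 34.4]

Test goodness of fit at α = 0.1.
Chi-square goodness of fit test:
H₀: observed counts match expected distribution
H₁: observed counts differ from expected distribution
df = k - 1 = 2
χ² = Σ(O - E)²/E
   = (30 - 29.0)²/29.0 + (55 - 59.6)²/59.6 + (38 - 34.4)²/34.4
   = 0.034 + 0.355 + 0.377
   = 0.77
p-value = 0.6817

Since p-value > α = 0.1, we fail to reject H₀.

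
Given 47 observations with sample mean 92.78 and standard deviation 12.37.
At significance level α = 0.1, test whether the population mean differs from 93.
One-sample t-test:
H₀: μ = 93
H₁: μ ≠ 93
df = n - 1 = 46
t = (x̄ - μ₀) / (s/√n) = (92.78 - 93) / (12.37/√47) = -0.122
p-value = 0.9035

Since p-value > α = 0.1, we fail to reject H₀.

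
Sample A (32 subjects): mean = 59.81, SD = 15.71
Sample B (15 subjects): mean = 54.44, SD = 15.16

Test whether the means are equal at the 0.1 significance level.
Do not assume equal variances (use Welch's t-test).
Welch's two-sample t-test:
H₀: μ₁ = μ₂
H₁: μ₁ ≠ μ₂
s₁²/n₁ = 15.71²/32 = 7.7126,  s₂²/n₂ = 15.16²/15 = 15.3217
SE = √(s₁²/n₁ + s₂²/n₂) = √(7.7126 + 15.3217) = 4.7994
df (Welch-Satterthwaite) = (s₁²/n₁ + s₂²/n₂)² / [(s₁²/n₁)²/(n₁-1) + (s₂²/n₂)²/(n₂-1)] ≈ 28.39
t = (x̄₁ - x̄₂) / SE = (59.81 - 54.44) / 4.7994 = 5.37 / 4.7994 = 1.119
p-value = 0.2726

Since p-value > α = 0.1, we fail to reject H₀.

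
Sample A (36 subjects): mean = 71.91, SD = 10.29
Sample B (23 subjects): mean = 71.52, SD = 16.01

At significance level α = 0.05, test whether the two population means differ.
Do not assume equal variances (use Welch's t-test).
Welch's two-sample t-test:
H₀: μ₁ = μ₂
H₁: μ₁ ≠ μ₂
s₁²/n₁ = 10.29²/36 = 2.9412,  s₂²/n₂ = 16.01²/23 = 11.1444
SE = √(s₁²/n₁ + s₂²/n₂) = √(2.9412 + 11.1444) = 3.7531
df (Welch-Satterthwaite) = (s₁²/n₁ + s₂²/n₂)² / [(s₁²/n₁)²/(n₁-1) + (s₂²/n₂)²/(n₂-1)] ≈ 33.67
t = (x̄₁ - x̄₂) / SE = (71.91 - 71.52) / 3.7531 = 0.39 / 3.7531 = 0.104
p-value = 0.9179

Since p-value > α = 0.05, we fail to reject H₀.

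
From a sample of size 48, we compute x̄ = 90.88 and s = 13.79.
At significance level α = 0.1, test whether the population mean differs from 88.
One-sample t-test:
H₀: μ = 88
H₁: μ ≠ 88
df = n - 1 = 47
t = (x̄ - μ₀) / (s/√n) = (90.88 - 88) / (13.79/√48) = 1.447
p-value = 0.1546

Since p-value > α = 0.1, we fail to reject H₀.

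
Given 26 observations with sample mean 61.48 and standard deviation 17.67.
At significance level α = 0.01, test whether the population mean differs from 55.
One-sample t-test:
H₀: μ = 55
H₁: μ ≠ 55
df = n - 1 = 25
t = (x̄ - μ₀) / (s/√n) = (61.48 - 55) / (17.67/√26) = 1.870
p-value = 0.0732

Since p-value > α = 0.01, we fail to reject H₀.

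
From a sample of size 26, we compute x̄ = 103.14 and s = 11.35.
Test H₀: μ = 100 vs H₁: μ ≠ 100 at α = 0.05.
One-sample t-test:
H₀: μ = 100
H₁: μ ≠ 100
df = n - 1 = 25
t = (x̄ - μ₀) / (s/√n) = (103.14 - 100) / (11.35/√26) = 1.411
p-value = 0.1707

Since p-value > α = 0.05, we fail to reject H₀.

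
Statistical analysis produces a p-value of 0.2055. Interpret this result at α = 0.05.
Since p = 0.2055 > α = 0.05, fail to reject H₀.
There is insufficient evidence to reject the null hypothesis; the result is not statistically significant at the 0.05 level.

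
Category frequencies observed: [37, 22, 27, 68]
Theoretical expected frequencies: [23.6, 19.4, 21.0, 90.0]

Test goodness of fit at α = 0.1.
Chi-square goodness of fit test:
H₀: observed counts match expected distribution
H₁: observed counts differ from expected distribution
df = k - 1 = 3
χ² = Σ(O - E)²/E
   = (37 - 23.6)²/23.6 + (22 - 19.4)²/19.4 + (27 - 21.0)²/21.0 + (68 - 90.0)²/90.0
   = 7.608 + 0.348 + 1.714 + 5.378
   = 15.05
p-value = 0.0018

Since p-value < α = 0.1, we reject H₀.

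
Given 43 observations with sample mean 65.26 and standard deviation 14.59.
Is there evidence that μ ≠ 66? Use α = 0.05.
One-sample t-test:
H₀: μ = 66
H₁: μ ≠ 66
df = n - 1 = 42
t = (x̄ - μ₀) / (s/√n) = (65.26 - 66) / (14.59/√43) = -0.333
p-value = 0.7411

Since p-value > α = 0.05, we fail to reject H₀.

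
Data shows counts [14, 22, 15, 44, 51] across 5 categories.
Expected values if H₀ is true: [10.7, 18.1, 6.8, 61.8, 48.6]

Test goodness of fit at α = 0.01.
Chi-square goodness of fit test:
H₀: observed counts match expected distribution
H₁: observed counts differ from expected distribution
df = k - 1 = 4
χ² = Σ(O - E)²/E
   = (14 - 10.7)²/10.7 + (22 - 18.1)²/18.1 + (15 - 6.8)²/6.8 + (44 - 61.8)²/61.8 + (51 - 48.6)²/48.6
   = 1.018 + 0.840 + 9.888 + 5.127 + 0.119
   = 16.99
p-value = 0.0019

Since p-value < α = 0.01, we reject H₀.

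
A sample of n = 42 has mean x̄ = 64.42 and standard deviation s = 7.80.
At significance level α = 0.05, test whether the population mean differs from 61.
One-sample t-test:
H₀: μ = 61
H₁: μ ≠ 61
df = n - 1 = 41
t = (x̄ - μ₀) / (s/√n) = (64.42 - 61) / (7.80/√42) = 2.842
p-value = 0.0070

Since p-value < α = 0.05, we reject H₀.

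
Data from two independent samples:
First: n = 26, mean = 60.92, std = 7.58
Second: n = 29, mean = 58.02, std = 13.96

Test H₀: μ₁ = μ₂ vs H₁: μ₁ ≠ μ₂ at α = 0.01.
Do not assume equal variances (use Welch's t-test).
Welch's two-sample t-test:
H₀: μ₁ = μ₂
H₁: μ₁ ≠ μ₂
s₁²/n₁ = 7.58²/26 = 2.2099,  s₂²/n₂ = 13.96²/29 = 6.7201
SE = √(s₁²/n₁ + s₂²/n₂) = √(2.2099 + 6.7201) = 2.9883
df (Welch-Satterthwaite) = (s₁²/n₁ + s₂²/n₂)² / [(s₁²/n₁)²/(n₁-1) + (s₂²/n₂)²/(n₂-1)] ≈ 44.10
t = (x̄₁ - x̄₂) / SE = (60.92 - 58.02) / 2.9883 = 2.90 / 2.9883 = 0.970
p-value = 0.3371

Since p-value > α = 0.01, we fail to reject H₀.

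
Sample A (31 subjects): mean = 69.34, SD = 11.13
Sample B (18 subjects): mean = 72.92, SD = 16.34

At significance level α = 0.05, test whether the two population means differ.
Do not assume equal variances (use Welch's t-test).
Welch's two-sample t-test:
H₀: μ₁ = μ₂
H₁: μ₁ ≠ μ₂
s₁²/n₁ = 11.13²/31 = 3.9960,  s₂²/n₂ = 16.34²/18 = 14.8331
SE = √(s₁²/n₁ + s₂²/n₂) = √(3.9960 + 14.8331) = 4.3393
df (Welch-Satterthwaite) = (s₁²/n₁ + s₂²/n₂)² / [(s₁²/n₁)²/(n₁-1) + (s₂²/n₂)²/(n₂-1)] ≈ 26.31
t = (x̄₁ - x̄₂) / SE = (69.34 - 72.92) / 4.3393 = -3.58 / 4.3393 = -0.825
p-value = 0.4168

Since p-value > α = 0.05, we fail to reject H₀.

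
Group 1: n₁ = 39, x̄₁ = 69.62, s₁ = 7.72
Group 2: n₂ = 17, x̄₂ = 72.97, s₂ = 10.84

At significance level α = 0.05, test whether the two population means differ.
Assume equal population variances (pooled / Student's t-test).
Student's two-sample t-test (equal variances):
H₀: μ₁ = μ₂
H₁: μ₁ ≠ μ₂
df = n₁ + n₂ - 2 = 54
Pooled variance s_p² = [(n₁-1)s₁² + (n₂-1)s₂²] / (n₁ + n₂ - 2) = [(38)(7.72²) + (16)(10.84²)] / 54 = 76.7561
SE = √(s_p²(1/n₁ + 1/n₂)) = √(76.7561 × (1/39 + 1/17)) = 2.5462
t = (x̄₁ - x̄₂) / SE = (69.62 - 72.97) / 2.5462 = -3.35 / 2.5462 = -1.316
p-value = 0.1938

Since p-value > α = 0.05, we fail to reject H₀.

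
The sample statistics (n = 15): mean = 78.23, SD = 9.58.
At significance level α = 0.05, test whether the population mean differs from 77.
One-sample t-test:
H₀: μ = 77
H₁: μ ≠ 77
df = n - 1 = 14
t = (x̄ - μ₀) / (s/√n) = (78.23 - 77) / (9.58/√15) = 0.497
p-value = 0.6267

Since p-value > α = 0.05, we fail to reject H₀.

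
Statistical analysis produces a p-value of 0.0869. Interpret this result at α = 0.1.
Since p = 0.0869 < α = 0.1, reject H₀.
There is sufficient evidence to reject the null hypothesis; the result is statistically significant at the 0.1 level.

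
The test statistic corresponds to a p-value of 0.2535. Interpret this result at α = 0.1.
Since p = 0.2535 > α = 0.1, fail to reject H₀.
There is insufficient evidence to reject the null hypothesis; the result is not statistically significant at the 0.1 level.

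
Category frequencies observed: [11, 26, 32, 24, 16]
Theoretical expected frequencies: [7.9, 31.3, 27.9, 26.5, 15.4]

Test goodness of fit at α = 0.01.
Chi-square goodness of fit test:
H₀: observed counts match expected distribution
H₁: observed counts differ from expected distribution
df = k - 1 = 4
χ² = Σ(O - E)²/E
   = (11 - 7.9)²/7.9 + (26 - 31.3)²/31.3 + (32 - 27.9)²/27.9 + (24 - 26.5)²/26.5 + (16 - 15.4)²/15.4
   = 1.216 + 0.897 + 0.603 + 0.236 + 0.023
   = 2.98
p-value = 0.5619

Since p-value > α = 0.01, we fail to reject H₀.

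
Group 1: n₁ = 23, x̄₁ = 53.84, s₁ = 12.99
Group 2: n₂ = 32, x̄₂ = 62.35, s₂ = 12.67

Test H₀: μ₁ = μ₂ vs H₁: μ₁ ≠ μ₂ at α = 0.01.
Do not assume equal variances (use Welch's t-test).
Welch's two-sample t-test:
H₀: μ₁ = μ₂
H₁: μ₁ ≠ μ₂
s₁²/n₁ = 12.99²/23 = 7.3365,  s₂²/n₂ = 12.67²/32 = 5.0165
SE = √(s₁²/n₁ + s₂²/n₂) = √(7.3365 + 5.0165) = 3.5147
df (Welch-Satterthwaite) = (s₁²/n₁ + s₂²/n₂)² / [(s₁²/n₁)²/(n₁-1) + (s₂²/n₂)²/(n₂-1)] ≈ 46.83
t = (x̄₁ - x̄₂) / SE = (53.84 - 62.35) / 3.5147 = -8.51 / 3.5147 = -2.421
p-value = 0.0194

Since p-value > α = 0.01, we fail to reject H₀.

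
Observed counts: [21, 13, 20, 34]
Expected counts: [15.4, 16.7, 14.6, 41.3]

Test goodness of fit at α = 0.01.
Chi-square goodness of fit test:
H₀: observed counts match expected distribution
H₁: observed counts differ from expected distribution
df = k - 1 = 3
χ² = Σ(O - E)²/E
   = (21 - 15.4)²/15.4 + (13 - 16.7)²/16.7 + (20 - 14.6)²/14.6 + (34 - 41.3)²/41.3
   = 2.036 + 0.820 + 1.997 + 1.290
   = 6.14
p-value = 0.1048

Since p-value > α = 0.01, we fail to reject H₀.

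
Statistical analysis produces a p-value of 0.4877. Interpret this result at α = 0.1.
Since p = 0.4877 > α = 0.1, fail to reject H₀.
There is insufficient evidence to reject the null hypothesis; the result is not statistically significant at the 0.1 level.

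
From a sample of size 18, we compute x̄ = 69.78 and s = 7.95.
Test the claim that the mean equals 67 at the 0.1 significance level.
One-sample t-test:
H₀: μ = 67
H₁: μ ≠ 67
df = n - 1 = 17
t = (x̄ - μ₀) / (s/√n) = (69.78 - 67) / (7.95/√18) = 1.484
p-value = 0.1562

Since p-value > α = 0.1, we fail to reject H₀.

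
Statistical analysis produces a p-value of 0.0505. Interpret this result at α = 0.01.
Since p = 0.0505 > α = 0.01, fail to reject H₀.
There is insufficient evidence to reject the null hypothesis; the result is not statistically significant at the 0.01 level.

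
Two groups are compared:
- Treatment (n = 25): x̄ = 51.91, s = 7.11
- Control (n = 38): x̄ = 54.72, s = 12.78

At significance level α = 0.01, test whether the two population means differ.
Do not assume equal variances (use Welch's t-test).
Welch's two-sample t-test:
H₀: μ₁ = μ₂
H₁: μ₁ ≠ μ₂
s₁²/n₁ = 7.11²/25 = 2.0221,  s₂²/n₂ = 12.78²/38 = 4.2981
SE = √(s₁²/n₁ + s₂²/n₂) = √(2.0221 + 4.2981) = 2.5140
df (Welch-Satterthwaite) = (s₁²/n₁ + s₂²/n₂)² / [(s₁²/n₁)²/(n₁-1) + (s₂²/n₂)²/(n₂-1)] ≈ 59.65
t = (x̄₁ - x̄₂) / SE = (51.91 - 54.72) / 2.5140 = -2.81 / 2.5140 = -1.118
p-value = 0.2682

Since p-value > α = 0.01, we fail to reject H₀.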